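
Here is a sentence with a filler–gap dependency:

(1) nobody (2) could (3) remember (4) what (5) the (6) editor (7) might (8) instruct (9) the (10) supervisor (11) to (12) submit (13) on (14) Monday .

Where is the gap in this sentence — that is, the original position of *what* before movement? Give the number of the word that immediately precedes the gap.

Pre-movement form: The editor might instruct the supervisor to submit what on Monday.
The filler 'what' is interpreted as the direct object of 'submit'. It moves to the left edge, and the trace sits right after 'submit':
Nobody could remember what the editor might instruct the supervisor to submit ___ on Monday.
'submit' is word 12.

12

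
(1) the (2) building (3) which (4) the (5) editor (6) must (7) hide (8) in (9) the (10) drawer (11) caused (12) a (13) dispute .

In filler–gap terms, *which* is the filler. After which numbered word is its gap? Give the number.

The filler 'which' is interpreted as the direct object of 'hide'. Fronting leaves a gap immediately after 'hide':
The building which the editor must hide ___ in the drawer caused a dispute.
'hide' is word 7.

7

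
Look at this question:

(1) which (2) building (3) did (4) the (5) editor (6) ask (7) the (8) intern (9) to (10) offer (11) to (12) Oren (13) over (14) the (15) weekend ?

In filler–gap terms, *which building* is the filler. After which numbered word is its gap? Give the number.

10

Before movement: The editor did ask the intern to offer which building to Oren over the weekend.
'which building' is the direct object of 'offer'. Wh-movement fronts it, leaving a gap right after 'offer':
Which building did the editor ask the intern to offer ___ to Oren over the weekend?
'offer' is word 10.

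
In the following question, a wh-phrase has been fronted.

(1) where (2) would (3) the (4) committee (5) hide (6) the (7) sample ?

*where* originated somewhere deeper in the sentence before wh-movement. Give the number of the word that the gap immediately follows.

7

Pre-movement form: The committee would hide the sample where.
'where' functions as the locative complement of 'hide'. It moves to the left edge, and the trace sits right after 'sample':
Where would the committee hide the sample ___?
'sample' is word 7.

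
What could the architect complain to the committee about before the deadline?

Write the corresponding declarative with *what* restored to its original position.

The architect could complain to the committee about what before the deadline.

'what' functions as the object of the preposition 'about'. It moves to the left edge, and the trace sits right after 'about':
What could the architect complain to the committee about ___ before the deadline?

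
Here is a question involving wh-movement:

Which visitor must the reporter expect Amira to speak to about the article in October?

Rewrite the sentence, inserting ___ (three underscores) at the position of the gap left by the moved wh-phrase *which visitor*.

Which visitor must the reporter expect Amira to speak to ___ about the article in October?

Pre-movement form: The reporter must expect Amira to speak to which visitor about the article in October.
The filler 'which visitor' is interpreted as the object of the preposition 'to'. The gap is right after 'to'.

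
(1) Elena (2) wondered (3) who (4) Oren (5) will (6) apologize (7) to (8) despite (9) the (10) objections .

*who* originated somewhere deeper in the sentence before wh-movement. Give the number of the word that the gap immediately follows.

Before movement: Oren will apologize to who despite the objections.
'who' is the object of the preposition 'to'. Wh-movement fronts it, leaving a gap right after 'to':
Elena wondered who Oren will apologize to ___ despite the objections.
'to' is word 7.

7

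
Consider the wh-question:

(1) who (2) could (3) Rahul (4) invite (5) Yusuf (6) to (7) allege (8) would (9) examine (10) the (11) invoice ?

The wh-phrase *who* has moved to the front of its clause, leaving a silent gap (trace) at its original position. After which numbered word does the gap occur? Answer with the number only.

In situ: Rahul could invite Yusuf to allege who would examine the invoice.
'who' functions as the subject of the clause embedded under 'allege'. Wh-movement fronts it, leaving a gap right after 'allege':
Who could Rahul invite Yusuf to allege ___ would examine the invoice?
'allege' is word 7.

7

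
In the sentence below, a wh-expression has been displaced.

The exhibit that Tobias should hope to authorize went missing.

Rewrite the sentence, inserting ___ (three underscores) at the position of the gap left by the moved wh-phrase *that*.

The exhibit that Tobias should hope to authorize ___ went missing.

'that' functions as the direct object of 'authorize'. The gap is right after 'authorize'.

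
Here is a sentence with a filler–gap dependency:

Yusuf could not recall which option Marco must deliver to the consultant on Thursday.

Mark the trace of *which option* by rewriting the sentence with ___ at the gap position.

Before movement: Marco must deliver which option to the consultant on Thursday.
'which option' functions as the direct object of 'deliver'. The gap is right after 'deliver'.

Yusuf could not recall which option Marco must deliver ___ to the consultant on Thursday.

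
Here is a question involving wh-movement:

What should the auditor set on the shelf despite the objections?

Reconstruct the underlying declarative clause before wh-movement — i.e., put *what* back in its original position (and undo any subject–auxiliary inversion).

'what' functions as the direct object of 'set'. Wh-movement fronts it, leaving a gap right after 'set':
What should the auditor set ___ on the shelf despite the objections?

The auditor should set what on the shelf despite the objections.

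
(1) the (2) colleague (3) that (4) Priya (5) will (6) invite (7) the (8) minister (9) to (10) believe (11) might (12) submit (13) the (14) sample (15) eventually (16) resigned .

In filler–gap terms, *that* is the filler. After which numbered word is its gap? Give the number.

10

'that' is the subject of the clause embedded under 'believe'. Wh-movement fronts it, leaving a gap right after 'believe':
The colleague that Priya will invite the minister to believe ___ might submit the sample eventually resigned.
'believe' is word 10.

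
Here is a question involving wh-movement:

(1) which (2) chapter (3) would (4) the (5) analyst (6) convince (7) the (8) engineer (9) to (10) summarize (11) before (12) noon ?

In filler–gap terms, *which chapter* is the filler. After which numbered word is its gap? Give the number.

Before movement: The analyst would convince the engineer to summarize which chapter before noon.
'which chapter' is the direct object of 'summarize'. Fronting leaves a gap immediately after 'summarize':
Which chapter would the analyst convince the engineer to summarize ___ before noon?
'summarize' is word 10.

10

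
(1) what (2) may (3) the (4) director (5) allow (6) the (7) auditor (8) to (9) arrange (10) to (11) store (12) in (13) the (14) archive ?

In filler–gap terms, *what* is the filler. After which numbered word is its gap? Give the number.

Pre-movement form: The director may allow the auditor to arrange to store what in the archive.
The filler 'what' is interpreted as the direct object of 'store'. Fronting leaves a gap immediately after 'store':
What may the director allow the auditor to arrange to store ___ in the archive?
'store' is word 11.

11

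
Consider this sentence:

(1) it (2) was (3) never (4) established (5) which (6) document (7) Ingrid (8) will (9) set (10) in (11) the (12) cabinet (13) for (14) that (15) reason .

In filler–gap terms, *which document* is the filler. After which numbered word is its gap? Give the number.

9

Pre-movement form: Ingrid will set which document in the cabinet for that reason.
'which document' is the direct object of 'set'. It moves to the left edge, and the trace sits right after 'set':
It was never established which document Ingrid will set ___ in the cabinet for that reason.
'set' is word 9.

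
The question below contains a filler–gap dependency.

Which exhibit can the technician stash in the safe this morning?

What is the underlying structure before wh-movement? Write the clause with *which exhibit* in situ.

The technician can stash which exhibit in the safe this morning.

'which exhibit' functions as the direct object of 'stash'. Wh-movement fronts it, leaving a gap right after 'stash':
Which exhibit can the technician stash ___ in the safe this morning?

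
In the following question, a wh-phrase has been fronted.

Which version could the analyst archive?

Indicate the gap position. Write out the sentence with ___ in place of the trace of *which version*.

Which version could the analyst archive ___?

In situ: The analyst could archive which version.
'which version' functions as the direct object of 'archive'. The gap is right after 'archive'.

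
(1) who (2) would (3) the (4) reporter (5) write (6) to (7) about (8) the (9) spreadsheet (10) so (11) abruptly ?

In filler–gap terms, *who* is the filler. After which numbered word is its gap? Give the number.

Before movement: The reporter would write to who about the spreadsheet so abruptly.
The filler 'who' is interpreted as the object of the preposition 'to'. Fronting leaves a gap immediately after 'to':
Who would the reporter write to ___ about the spreadsheet so abruptly?
'to' is word 6.

6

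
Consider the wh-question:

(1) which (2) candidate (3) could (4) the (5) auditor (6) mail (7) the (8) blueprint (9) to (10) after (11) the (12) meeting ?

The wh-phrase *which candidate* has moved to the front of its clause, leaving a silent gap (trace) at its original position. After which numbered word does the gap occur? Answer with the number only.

Pre-movement form: The auditor could mail the blueprint to which candidate after the meeting.
'which candidate' is the object of the preposition 'to' (recipient of 'mail'). It moves to the left edge, and the trace sits right after 'to':
Which candidate could the auditor mail the blueprint to ___ after the meeting?
'to' is word 9.

9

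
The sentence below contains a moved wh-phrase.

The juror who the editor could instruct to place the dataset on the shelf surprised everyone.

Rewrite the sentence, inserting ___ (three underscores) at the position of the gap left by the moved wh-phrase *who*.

'who' is the direct object of 'instruct'. The gap is right after 'instruct'.

The juror who the editor could instruct ___ to place the dataset on the shelf surprised everyone.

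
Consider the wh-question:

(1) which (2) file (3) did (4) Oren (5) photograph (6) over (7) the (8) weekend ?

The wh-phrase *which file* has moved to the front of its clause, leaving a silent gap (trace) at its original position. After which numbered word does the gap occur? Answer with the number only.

5

Before movement: Oren did photograph which file over the weekend.
'which file' is the direct object of 'photograph'. Wh-movement fronts it, leaving a gap right after 'photograph':
Which file did Oren photograph ___ over the weekend?
'photograph' is word 5.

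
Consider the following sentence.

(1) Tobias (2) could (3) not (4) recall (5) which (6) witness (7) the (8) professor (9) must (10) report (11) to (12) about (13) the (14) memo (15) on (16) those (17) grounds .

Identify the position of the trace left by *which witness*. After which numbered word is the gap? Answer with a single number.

11

In situ: The professor must report to which witness about the memo on those grounds.
'which witness' is the object of the preposition 'to'. Wh-movement fronts it, leaving a gap right after 'to':
Tobias could not recall which witness the professor must report to ___ about the memo on those grounds.
'to' is word 11.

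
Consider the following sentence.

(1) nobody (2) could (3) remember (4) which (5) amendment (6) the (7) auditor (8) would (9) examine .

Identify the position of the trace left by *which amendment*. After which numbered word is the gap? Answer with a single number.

9

Underlying clause: The auditor would examine which amendment.
The filler 'which amendment' is interpreted as the direct object of 'examine'. Wh-movement fronts it, leaving a gap right after 'examine':
Nobody could remember which amendment the auditor would examine ___.
'examine' is word 9.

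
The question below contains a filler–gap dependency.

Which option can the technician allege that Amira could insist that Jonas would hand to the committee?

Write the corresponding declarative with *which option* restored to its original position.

The technician can allege that Amira could insist that Jonas would hand which option to the committee.

The filler 'which option' is interpreted as the direct object of 'hand'. It moves to the left edge, and the trace sits right after 'hand':
Which option can the technician allege that Amira could insist that Jonas would hand ___ to the committee?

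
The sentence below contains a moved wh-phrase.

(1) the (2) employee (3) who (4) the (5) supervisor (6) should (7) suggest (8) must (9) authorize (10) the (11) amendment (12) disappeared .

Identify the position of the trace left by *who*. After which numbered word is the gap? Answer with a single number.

'who' functions as the subject of the clause embedded under 'suggest'. Wh-movement fronts it, leaving a gap right after 'suggest':
The employee who the supervisor should suggest ___ must authorize the amendment disappeared.
'suggest' is word 7.

7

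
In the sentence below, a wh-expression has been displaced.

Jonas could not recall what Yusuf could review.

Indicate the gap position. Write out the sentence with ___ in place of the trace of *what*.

Jonas could not recall what Yusuf could review ___.

Before movement: Yusuf could review what.
The filler 'what' is interpreted as the direct object of 'review'. The gap is right after 'review'.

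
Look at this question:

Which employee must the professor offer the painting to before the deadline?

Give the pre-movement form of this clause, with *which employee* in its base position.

The professor must offer the painting to which employee before the deadline.

'which employee' functions as the object of the preposition 'to' (recipient of 'offer'). It moves to the left edge, and the trace sits right after 'to':
Which employee must the professor offer the painting to ___ before the deadline?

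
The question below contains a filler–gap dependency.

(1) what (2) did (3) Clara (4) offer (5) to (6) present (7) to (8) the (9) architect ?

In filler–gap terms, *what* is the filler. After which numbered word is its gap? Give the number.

Underlying clause: Clara did offer to present what to the architect.
The filler 'what' is interpreted as the direct object of 'present'. Wh-movement fronts it, leaving a gap right after 'present':
What did Clara offer to present ___ to the architect?
'present' is word 6.

6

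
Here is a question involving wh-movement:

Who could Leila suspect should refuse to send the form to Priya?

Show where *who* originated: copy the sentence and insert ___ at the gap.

Who could Leila suspect ___ should refuse to send the form to Priya?

In situ: Leila could suspect who should refuse to send the form to Priya.
'who' is the subject of the clause embedded under 'suspect'. The gap is right after 'suspect'.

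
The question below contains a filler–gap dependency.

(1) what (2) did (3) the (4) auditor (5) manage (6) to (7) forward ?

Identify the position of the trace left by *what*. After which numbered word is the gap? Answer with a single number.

In situ: The auditor did manage to forward what.
The filler 'what' is interpreted as the direct object of 'forward'. Wh-movement fronts it, leaving a gap right after 'forward':
What did the auditor manage to forward ___?
'forward' is word 7.

7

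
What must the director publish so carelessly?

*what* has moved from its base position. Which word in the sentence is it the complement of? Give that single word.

publish

Before movement: The director must publish what so carelessly.
The filler 'what' is interpreted as the direct object of 'publish'. It moves to the left edge, and the trace sits right after 'publish':
What must the director publish ___ so carelessly?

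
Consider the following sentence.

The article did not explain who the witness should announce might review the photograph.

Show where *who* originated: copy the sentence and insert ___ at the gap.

Underlying clause: The witness should announce who might review the photograph.
'who' is the subject of the clause embedded under 'announce'. The gap is right after 'announce'.

The article did not explain who the witness should announce ___ might review the photograph.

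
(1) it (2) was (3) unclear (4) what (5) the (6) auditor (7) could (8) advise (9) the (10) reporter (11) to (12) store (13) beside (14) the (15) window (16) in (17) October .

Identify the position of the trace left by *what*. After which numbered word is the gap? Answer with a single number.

12

Pre-movement form: The auditor could advise the reporter to store what beside the window in October.
'what' is the direct object of 'store'. Fronting leaves a gap immediately after 'store':
It was unclear what the auditor could advise the reporter to store ___ beside the window in October.
'store' is word 12.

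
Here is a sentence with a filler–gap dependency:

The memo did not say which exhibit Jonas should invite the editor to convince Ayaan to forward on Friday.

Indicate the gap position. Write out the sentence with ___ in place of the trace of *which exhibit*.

The memo did not say which exhibit Jonas should invite the editor to convince Ayaan to forward ___ on Friday.

Before movement: Jonas should invite the editor to convince Ayaan to forward which exhibit on Friday.
The filler 'which exhibit' is interpreted as the direct object of 'forward'. The gap is right after 'forward'.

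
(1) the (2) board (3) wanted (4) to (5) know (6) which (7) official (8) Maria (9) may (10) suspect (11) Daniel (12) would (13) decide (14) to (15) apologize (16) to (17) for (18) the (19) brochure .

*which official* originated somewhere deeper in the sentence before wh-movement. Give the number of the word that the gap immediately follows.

Before movement: Maria may suspect Daniel would decide to apologize to which official for the brochure.
'which official' is the object of the preposition 'to'. Wh-movement fronts it, leaving a gap right after 'to':
The board wanted to know which official Maria may suspect Daniel would decide to apologize to ___ for the brochure.
'to' is word 16.

16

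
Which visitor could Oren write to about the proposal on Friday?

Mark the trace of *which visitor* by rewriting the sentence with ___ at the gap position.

Underlying clause: Oren could write to which visitor about the proposal on Friday.
'which visitor' is the object of the preposition 'to'. The gap is right after 'to'.

Which visitor could Oren write to ___ about the proposal on Friday?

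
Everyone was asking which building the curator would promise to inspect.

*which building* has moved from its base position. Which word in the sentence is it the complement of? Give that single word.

inspect

Underlying clause: The curator would promise to inspect which building.
'which building' is the direct object of 'inspect'. Wh-movement fronts it, leaving a gap right after 'inspect':
Everyone was asking which building the curator would promise to inspect ___.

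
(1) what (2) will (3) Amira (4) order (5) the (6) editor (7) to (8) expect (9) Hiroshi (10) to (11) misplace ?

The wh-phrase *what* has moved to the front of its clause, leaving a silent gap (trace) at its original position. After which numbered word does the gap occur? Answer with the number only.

Before movement: Amira will order the editor to expect Hiroshi to misplace what.
The filler 'what' is interpreted as the direct object of 'misplace'. It moves to the left edge, and the trace sits right after 'misplace':
What will Amira order the editor to expect Hiroshi to misplace ___?
'misplace' is word 11.

11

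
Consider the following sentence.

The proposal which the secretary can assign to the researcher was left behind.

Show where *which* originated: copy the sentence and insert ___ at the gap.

'which' is the direct object of 'assign'. The gap is right after 'assign'.

The proposal which the secretary can assign ___ to the researcher was left behind.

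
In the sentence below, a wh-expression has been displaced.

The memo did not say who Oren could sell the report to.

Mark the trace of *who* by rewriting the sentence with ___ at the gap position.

Before movement: Oren could sell the report to who.
'who' is the object of the preposition 'to' (recipient of 'sell'). The gap is right after 'to'.

The memo did not say who Oren could sell the report to ___.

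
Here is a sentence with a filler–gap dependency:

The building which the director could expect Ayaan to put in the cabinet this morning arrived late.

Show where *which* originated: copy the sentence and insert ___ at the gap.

The building which the director could expect Ayaan to put ___ in the cabinet this morning arrived late.

'which' is the direct object of 'put'. The gap is right after 'put'.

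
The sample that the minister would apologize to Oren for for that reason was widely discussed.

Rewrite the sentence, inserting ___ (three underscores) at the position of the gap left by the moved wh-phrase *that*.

The sample that the minister would apologize to Oren for ___ for that reason was widely discussed.

'that' is the object of the preposition 'for'. The gap is right after 'for'.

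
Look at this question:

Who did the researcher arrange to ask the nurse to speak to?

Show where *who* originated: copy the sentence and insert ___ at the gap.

Who did the researcher arrange to ask the nurse to speak to ___?

In situ: The researcher did arrange to ask the nurse to speak to who.
The filler 'who' is interpreted as the object of the preposition 'to'. The gap is right after 'to'.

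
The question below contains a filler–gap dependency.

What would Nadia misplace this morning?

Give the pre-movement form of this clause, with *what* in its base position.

Nadia would misplace what this morning.

'what' functions as the direct object of 'misplace'. It moves to the left edge, and the trace sits right after 'misplace':
What would Nadia misplace ___ this morning?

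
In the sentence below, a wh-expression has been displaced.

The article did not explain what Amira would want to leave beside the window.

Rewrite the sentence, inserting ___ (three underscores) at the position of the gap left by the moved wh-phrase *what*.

The article did not explain what Amira would want to leave ___ beside the window.

Before movement: Amira would want to leave what beside the window.
'what' is the direct object of 'leave'. The gap is right after 'leave'.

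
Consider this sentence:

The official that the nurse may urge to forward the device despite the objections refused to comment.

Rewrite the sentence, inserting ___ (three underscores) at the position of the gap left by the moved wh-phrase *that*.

The official that the nurse may urge ___ to forward the device despite the objections refused to comment.

'that' functions as the direct object of 'urge'. The gap is right after 'urge'.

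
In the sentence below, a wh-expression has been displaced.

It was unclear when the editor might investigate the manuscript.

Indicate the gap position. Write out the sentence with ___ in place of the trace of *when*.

It was unclear when the editor might investigate the manuscript ___.

Before movement: The editor might investigate the manuscript when.
'when' functions as the temporal adjunct. The gap is right after 'manuscript'.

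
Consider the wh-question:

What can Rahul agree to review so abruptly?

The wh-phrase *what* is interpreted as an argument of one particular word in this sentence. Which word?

review

In situ: Rahul can agree to review what so abruptly.
'what' is the direct object of 'review'. Fronting leaves a gap immediately after 'review':
What can Rahul agree to review ___ so abruptly?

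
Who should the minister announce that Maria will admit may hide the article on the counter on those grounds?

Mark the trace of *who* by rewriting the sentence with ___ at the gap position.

Before movement: The minister should announce that Maria will admit who may hide the article on the counter on those grounds.
'who' is the subject of the clause embedded under 'admit'. The gap is right after 'admit'.

Who should the minister announce that Maria will admit ___ may hide the article on the counter on those grounds?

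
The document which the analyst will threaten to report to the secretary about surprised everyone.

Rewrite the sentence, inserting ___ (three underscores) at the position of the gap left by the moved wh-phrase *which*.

The document which the analyst will threaten to report to the secretary about ___ surprised everyone.

'which' functions as the object of the preposition 'about'. The gap is right after 'about'.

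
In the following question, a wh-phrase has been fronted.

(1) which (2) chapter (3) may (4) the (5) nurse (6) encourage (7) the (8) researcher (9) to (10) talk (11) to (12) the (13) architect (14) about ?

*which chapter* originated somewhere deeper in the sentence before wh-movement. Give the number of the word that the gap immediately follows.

Before movement: The nurse may encourage the researcher to talk to the architect about which chapter.
'which chapter' functions as the object of the preposition 'about'. Wh-movement fronts it, leaving a gap right after 'about':
Which chapter may the nurse encourage the researcher to talk to the architect about ___?
'about' is word 14.

14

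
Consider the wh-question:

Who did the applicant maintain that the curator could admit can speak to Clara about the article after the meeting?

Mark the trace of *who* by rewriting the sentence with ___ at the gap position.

Who did the applicant maintain that the curator could admit ___ can speak to Clara about the article after the meeting?

Underlying clause: The applicant did maintain that the curator could admit who can speak to Clara about the article after the meeting.
'who' functions as the subject of the clause embedded under 'admit'. The gap is right after 'admit'.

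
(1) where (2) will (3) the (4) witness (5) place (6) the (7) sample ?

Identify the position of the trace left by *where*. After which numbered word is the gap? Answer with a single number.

7

In situ: The witness will place the sample where.
'where' functions as the locative complement of 'place'. It moves to the left edge, and the trace sits right after 'sample':
Where will the witness place the sample ___?
'sample' is word 7.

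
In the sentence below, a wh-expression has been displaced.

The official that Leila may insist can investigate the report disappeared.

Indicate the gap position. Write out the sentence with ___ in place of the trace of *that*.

'that' functions as the subject of the clause embedded under 'insist'. The gap is right after 'insist'.

The official that Leila may insist ___ can investigate the report disappeared.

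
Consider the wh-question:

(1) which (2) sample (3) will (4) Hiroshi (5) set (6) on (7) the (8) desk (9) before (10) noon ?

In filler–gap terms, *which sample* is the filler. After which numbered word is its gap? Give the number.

Pre-movement form: Hiroshi will set which sample on the desk before noon.
'which sample' is the direct object of 'set'. It moves to the left edge, and the trace sits right after 'set':
Which sample will Hiroshi set ___ on the desk before noon?
'set' is word 5.

5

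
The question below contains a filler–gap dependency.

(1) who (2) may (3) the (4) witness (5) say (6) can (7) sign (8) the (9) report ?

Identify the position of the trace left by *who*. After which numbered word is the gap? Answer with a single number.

Pre-movement form: The witness may say who can sign the report.
The filler 'who' is interpreted as the subject of the clause embedded under 'say'. Fronting leaves a gap immediately after 'say':
Who may the witness say ___ can sign the report?
'say' is word 5.

5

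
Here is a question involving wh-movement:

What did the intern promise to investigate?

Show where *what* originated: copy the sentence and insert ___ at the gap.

What did the intern promise to investigate ___?

Before movement: The intern did promise to investigate what.
'what' functions as the direct object of 'investigate'. The gap is right after 'investigate'.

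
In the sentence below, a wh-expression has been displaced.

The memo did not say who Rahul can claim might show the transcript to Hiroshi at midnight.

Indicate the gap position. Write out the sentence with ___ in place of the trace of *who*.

Pre-movement form: Rahul can claim who might show the transcript to Hiroshi at midnight.
'who' is the subject of the clause embedded under 'claim'. The gap is right after 'claim'.

The memo did not say who Rahul can claim ___ might show the transcript to Hiroshi at midnight.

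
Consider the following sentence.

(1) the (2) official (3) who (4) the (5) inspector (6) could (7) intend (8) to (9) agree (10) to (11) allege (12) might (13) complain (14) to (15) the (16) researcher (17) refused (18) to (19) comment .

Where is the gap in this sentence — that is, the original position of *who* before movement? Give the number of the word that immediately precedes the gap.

11

'who' is the subject of the clause embedded under 'allege'. Fronting leaves a gap immediately after 'allege':
The official who the inspector could intend to agree to allege ___ might complain to the researcher refused to comment.
'allege' is word 11.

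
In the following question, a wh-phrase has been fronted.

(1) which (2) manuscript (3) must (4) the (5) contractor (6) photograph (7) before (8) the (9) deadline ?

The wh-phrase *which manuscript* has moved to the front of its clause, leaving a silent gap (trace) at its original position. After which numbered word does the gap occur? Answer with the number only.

6

Underlying clause: The contractor must photograph which manuscript before the deadline.
'which manuscript' is the direct object of 'photograph'. Fronting leaves a gap immediately after 'photograph':
Which manuscript must the contractor photograph ___ before the deadline?
'photograph' is word 6.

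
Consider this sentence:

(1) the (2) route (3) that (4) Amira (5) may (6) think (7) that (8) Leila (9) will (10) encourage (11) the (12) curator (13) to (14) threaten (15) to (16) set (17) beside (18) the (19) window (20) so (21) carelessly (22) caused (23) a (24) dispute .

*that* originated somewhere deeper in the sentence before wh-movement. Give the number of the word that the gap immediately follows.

16

'that' is the direct object of 'set'. It moves to the left edge, and the trace sits right after 'set':
The route that Amira may think that Leila will encourage the curator to threaten to set ___ beside the window so carelessly caused a dispute.
'set' is word 16.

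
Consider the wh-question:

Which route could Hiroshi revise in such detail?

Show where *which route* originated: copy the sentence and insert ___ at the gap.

Which route could Hiroshi revise ___ in such detail?

Before movement: Hiroshi could revise which route in such detail.
'which route' functions as the direct object of 'revise'. The gap is right after 'revise'.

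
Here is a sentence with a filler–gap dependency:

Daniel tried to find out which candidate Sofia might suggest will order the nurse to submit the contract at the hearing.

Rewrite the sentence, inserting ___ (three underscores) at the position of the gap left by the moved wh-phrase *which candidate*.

Daniel tried to find out which candidate Sofia might suggest ___ will order the nurse to submit the contract at the hearing.

Pre-movement form: Sofia might suggest which candidate will order the nurse to submit the contract at the hearing.
The filler 'which candidate' is interpreted as the subject of the clause embedded under 'suggest'. The gap is right after 'suggest'.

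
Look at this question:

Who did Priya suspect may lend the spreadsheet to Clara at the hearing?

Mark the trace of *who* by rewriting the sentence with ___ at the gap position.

Pre-movement form: Priya did suspect who may lend the spreadsheet to Clara at the hearing.
The filler 'who' is interpreted as the subject of the clause embedded under 'suspect'. The gap is right after 'suspect'.

Who did Priya suspect ___ may lend the spreadsheet to Clara at the hearing?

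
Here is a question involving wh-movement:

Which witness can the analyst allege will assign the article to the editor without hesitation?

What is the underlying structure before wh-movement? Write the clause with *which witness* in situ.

The analyst can allege which witness will assign the article to the editor without hesitation.

The filler 'which witness' is interpreted as the subject of the clause embedded under 'allege'. Wh-movement fronts it, leaving a gap right after 'allege':
Which witness can the analyst allege ___ will assign the article to the editor without hesitation?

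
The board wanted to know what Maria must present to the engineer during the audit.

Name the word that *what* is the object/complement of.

In situ: Maria must present what to the engineer during the audit.
The filler 'what' is interpreted as the direct object of 'present'. It moves to the left edge, and the trace sits right after 'present':
The board wanted to know what Maria must present ___ to the engineer during the audit.

present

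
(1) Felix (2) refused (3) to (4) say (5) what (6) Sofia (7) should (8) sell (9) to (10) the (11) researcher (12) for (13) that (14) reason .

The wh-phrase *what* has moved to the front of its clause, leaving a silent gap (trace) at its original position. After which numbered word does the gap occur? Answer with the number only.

8

Underlying clause: Sofia should sell what to the researcher for that reason.
'what' is the direct object of 'sell'. Fronting leaves a gap immediately after 'sell':
Felix refused to say what Sofia should sell ___ to the researcher for that reason.
'sell' is word 8.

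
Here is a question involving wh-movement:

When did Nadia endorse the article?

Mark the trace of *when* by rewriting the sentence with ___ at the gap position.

Underlying clause: Nadia did endorse the article when.
'when' is the temporal adjunct. The gap is right after 'article'.

When did Nadia endorse the article ___?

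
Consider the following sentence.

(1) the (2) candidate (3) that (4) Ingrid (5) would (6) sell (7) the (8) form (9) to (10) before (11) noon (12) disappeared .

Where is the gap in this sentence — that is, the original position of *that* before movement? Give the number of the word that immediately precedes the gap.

'that' is the object of the preposition 'to' (recipient of 'sell'). Wh-movement fronts it, leaving a gap right after 'to':
The candidate that Ingrid would sell the form to ___ before noon disappeared.
'to' is word 9.

9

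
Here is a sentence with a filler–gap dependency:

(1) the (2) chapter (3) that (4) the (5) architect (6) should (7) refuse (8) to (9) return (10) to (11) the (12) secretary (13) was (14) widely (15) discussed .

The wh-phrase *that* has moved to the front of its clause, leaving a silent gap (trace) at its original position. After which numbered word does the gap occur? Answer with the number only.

9

'that' is the direct object of 'return'. It moves to the left edge, and the trace sits right after 'return':
The chapter that the architect should refuse to return ___ to the secretary was widely discussed.
'return' is word 9.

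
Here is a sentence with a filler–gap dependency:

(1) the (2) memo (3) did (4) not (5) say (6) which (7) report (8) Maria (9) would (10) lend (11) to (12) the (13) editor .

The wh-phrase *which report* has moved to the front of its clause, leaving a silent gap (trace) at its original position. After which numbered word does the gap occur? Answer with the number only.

10

In situ: Maria would lend which report to the editor.
The filler 'which report' is interpreted as the direct object of 'lend'. Wh-movement fronts it, leaving a gap right after 'lend':
The memo did not say which report Maria would lend ___ to the editor.
'lend' is word 10.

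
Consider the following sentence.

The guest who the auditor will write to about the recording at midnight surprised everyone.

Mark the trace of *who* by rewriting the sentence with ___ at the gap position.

'who' functions as the object of the preposition 'to'. The gap is right after 'to'.

The guest who the auditor will write to ___ about the recording at midnight surprised everyone.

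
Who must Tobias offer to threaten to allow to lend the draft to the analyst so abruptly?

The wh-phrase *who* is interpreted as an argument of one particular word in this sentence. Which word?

allow

Underlying clause: Tobias must offer to threaten to allow who to lend the draft to the analyst so abruptly.
'who' functions as the direct object of 'allow'. It moves to the left edge, and the trace sits right after 'allow':
Who must Tobias offer to threaten to allow ___ to lend the draft to the analyst so abruptly?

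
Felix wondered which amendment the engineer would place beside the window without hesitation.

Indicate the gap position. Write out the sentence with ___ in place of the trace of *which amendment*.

Felix wondered which amendment the engineer would place ___ beside the window without hesitation.

Pre-movement form: The engineer would place which amendment beside the window without hesitation.
'which amendment' is the direct object of 'place'. The gap is right after 'place'.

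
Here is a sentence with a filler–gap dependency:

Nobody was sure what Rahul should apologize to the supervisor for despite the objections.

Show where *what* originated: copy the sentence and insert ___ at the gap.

Nobody was sure what Rahul should apologize to the supervisor for ___ despite the objections.

Pre-movement form: Rahul should apologize to the supervisor for what despite the objections.
'what' is the object of the preposition 'for'. The gap is right after 'for'.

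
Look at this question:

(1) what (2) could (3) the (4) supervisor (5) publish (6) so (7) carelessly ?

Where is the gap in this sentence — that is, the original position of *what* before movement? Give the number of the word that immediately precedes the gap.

Before movement: The supervisor could publish what so carelessly.
'what' is the direct object of 'publish'. Wh-movement fronts it, leaving a gap right after 'publish':
What could the supervisor publish ___ so carelessly?
'publish' is word 5.

5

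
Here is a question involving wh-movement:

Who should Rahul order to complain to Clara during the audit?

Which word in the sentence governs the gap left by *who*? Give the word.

order

Underlying clause: Rahul should order who to complain to Clara during the audit.
The filler 'who' is interpreted as the direct object of 'order'. It moves to the left edge, and the trace sits right after 'order':
Who should Rahul order ___ to complain to Clara during the audit?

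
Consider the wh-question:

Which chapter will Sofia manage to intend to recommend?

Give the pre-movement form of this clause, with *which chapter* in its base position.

Sofia will manage to intend to recommend which chapter.

'which chapter' is the direct object of 'recommend'. It moves to the left edge, and the trace sits right after 'recommend':
Which chapter will Sofia manage to intend to recommend ___?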